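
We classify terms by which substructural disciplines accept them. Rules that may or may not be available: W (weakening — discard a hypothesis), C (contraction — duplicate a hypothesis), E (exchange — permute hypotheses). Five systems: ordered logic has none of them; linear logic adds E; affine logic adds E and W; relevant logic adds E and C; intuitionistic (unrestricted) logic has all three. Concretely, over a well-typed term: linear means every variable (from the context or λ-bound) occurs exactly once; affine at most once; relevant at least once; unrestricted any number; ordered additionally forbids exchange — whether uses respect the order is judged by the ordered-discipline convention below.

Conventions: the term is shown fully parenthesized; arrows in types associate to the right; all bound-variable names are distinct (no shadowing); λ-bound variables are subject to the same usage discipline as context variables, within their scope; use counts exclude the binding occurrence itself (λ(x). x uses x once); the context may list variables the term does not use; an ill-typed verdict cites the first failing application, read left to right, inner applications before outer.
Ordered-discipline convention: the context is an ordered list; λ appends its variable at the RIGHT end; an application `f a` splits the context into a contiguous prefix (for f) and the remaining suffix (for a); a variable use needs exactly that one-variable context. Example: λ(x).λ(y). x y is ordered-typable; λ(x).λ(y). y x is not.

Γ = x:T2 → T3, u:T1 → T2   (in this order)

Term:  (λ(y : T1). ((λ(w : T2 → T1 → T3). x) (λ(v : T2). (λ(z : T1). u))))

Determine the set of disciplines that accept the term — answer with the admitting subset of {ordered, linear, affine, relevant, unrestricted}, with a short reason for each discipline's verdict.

accepted by: none
counts: x: 1×; u: 1×; y [bound]: 0×; w [bound]: 0×; v [bound]: 0×; z [bound]: 0×
order of uses: x, u
typing: ill-typed: an application expects T2 → T1 → T3 but receives T2 → T1 → T1 → T2
ordered ✗ (not simply typable)
linear ✗ (fails simple typing)
affine ✗ (a type mismatch blocks all five)
relevant ✗ (the type mismatch rejects it)
unrestricted ✗ (not simply typable)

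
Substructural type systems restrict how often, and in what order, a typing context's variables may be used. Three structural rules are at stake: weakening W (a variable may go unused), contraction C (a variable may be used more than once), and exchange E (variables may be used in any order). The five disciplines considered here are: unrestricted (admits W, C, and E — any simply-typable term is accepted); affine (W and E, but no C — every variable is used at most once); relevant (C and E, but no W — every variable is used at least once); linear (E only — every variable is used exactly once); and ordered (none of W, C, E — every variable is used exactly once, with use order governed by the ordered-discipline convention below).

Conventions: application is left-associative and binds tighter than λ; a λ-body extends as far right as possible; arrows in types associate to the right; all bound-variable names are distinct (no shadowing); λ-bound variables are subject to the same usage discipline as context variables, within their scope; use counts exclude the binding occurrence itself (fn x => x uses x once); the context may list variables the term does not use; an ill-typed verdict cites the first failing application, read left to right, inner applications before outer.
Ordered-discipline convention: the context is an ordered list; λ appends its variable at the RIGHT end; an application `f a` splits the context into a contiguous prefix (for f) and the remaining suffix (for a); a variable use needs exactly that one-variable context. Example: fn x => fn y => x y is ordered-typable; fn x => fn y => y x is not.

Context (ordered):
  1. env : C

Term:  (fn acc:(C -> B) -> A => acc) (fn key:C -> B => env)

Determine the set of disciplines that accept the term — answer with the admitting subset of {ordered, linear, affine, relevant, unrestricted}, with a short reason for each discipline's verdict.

admitted in: none
variable uses: env: 1, acc (λ-bound): 1, key (λ-bound): 0
left-to-right use order: acc, env
typing: ill-typed: an application expects (C -> B) -> A but receives (C -> B) -> C
ordered: ✗ — a type mismatch blocks all five
linear: ✗ — the type mismatch rejects it
affine: ✗ — not simply typable
relevant: ✗ — fails simple typing
unrestricted: ✗ — a type mismatch blocks all five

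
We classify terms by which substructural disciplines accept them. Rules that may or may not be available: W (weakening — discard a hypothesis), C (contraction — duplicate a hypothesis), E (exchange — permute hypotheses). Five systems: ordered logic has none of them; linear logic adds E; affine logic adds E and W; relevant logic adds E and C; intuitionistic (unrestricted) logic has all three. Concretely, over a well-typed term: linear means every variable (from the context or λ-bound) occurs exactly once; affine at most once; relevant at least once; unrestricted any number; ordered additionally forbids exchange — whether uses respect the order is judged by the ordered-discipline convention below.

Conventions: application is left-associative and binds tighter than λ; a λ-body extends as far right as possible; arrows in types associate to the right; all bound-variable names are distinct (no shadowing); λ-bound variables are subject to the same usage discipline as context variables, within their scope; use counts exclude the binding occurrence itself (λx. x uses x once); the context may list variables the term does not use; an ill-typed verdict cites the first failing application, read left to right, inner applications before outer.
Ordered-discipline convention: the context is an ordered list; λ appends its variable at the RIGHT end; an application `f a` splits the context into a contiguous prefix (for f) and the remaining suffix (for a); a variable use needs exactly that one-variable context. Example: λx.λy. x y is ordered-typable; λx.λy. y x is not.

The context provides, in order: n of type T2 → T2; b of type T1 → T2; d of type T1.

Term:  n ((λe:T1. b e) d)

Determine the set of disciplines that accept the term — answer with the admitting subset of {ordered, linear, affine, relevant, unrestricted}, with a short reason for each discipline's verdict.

admitted by: ordered, linear, affine, relevant, unrestricted
counts: n: 1, b: 1, d: 1, e (λ-bound): 1
uses in reading order: n, b, e, d
typing: the term checks, with type T2
ordered: ✓ — single-use (n, b, d, e), ordered derivation ok
linear: ✓ — single use per variable (n, b, d, e)
affine: ✓ — n, b, d, e: no repeats, contraction unneeded
relevant: ✓ — none of n, b, d, e goes unused
unrestricted: ✓ — typability at T2 is all that's needed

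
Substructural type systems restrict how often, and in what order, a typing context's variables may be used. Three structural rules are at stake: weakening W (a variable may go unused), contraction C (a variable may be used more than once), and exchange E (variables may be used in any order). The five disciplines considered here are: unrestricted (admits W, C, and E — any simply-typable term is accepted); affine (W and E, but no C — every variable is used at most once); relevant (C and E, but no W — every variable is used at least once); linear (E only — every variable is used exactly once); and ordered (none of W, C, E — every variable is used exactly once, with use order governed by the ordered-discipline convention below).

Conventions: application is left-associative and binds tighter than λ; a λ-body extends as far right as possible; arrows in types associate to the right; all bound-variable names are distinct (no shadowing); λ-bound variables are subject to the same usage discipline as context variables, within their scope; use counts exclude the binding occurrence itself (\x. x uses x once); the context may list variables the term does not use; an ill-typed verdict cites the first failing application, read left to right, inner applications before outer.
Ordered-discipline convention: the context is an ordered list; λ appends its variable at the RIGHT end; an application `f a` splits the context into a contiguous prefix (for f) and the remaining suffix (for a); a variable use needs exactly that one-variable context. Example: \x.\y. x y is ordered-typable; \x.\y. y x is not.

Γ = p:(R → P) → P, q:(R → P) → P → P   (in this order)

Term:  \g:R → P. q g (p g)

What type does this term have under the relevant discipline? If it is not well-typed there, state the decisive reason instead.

term : (R → P) → P
counts: p: 1×; q: 1×; g [bound]: 2×
order of uses: q, g, p, g
typing: ✓ — (R → P) → P
per-discipline verdicts: ordered ✗, linear ✗, affine ✗, relevant ✓, unrestricted ✓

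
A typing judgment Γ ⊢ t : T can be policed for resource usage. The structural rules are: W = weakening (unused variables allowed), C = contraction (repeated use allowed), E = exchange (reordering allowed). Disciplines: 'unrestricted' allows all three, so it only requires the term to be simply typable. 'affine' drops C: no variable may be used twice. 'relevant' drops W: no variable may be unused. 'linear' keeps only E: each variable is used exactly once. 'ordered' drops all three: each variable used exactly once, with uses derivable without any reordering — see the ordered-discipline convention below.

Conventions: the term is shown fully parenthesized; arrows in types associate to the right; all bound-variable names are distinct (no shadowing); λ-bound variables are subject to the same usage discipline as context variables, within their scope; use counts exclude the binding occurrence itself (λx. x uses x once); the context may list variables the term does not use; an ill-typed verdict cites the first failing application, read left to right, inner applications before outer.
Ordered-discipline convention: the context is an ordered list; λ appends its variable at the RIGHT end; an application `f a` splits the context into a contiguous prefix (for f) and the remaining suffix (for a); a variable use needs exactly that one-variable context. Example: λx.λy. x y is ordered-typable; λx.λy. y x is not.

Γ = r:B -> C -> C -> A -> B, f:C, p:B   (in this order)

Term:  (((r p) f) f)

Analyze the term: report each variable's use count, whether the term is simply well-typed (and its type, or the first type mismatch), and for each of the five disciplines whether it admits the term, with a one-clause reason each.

counts: r: 1×; f: 2×; p: 1×
left-to-right use order: r, p, f, f
typing: ✓ — A -> B
ordered: ✗, needs contraction — f ×2
linear: ✗, needs contraction — f ×2
affine: ✗, needs contraction — f ×2
relevant: ✓, at least one use each (r, f, p)
unrestricted: ✓, typability at A -> B is all that's needed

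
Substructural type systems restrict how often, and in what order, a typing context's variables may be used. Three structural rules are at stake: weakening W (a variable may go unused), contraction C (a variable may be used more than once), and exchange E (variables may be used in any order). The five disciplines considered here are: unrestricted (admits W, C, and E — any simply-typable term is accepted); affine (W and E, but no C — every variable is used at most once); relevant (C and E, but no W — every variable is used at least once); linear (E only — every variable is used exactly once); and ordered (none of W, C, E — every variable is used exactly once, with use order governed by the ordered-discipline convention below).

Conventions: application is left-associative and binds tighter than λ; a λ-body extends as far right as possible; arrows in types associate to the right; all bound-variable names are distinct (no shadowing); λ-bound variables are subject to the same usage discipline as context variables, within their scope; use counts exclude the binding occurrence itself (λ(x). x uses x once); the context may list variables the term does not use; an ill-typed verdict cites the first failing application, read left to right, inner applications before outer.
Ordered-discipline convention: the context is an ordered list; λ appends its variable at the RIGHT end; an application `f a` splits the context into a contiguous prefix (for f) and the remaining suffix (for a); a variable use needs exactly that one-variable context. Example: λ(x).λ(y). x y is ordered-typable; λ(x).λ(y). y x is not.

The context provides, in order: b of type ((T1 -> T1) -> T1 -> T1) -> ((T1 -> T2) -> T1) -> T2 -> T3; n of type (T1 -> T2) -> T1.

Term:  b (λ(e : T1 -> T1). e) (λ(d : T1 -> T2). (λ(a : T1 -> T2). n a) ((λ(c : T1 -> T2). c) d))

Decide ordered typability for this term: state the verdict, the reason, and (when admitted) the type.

yes — single-use (b, n, e, d, a, c), ordered derivation ok; term : T2 -> T3
counts: b: 1, n: 1, e [bound]: 1, d [bound]: 1, a [bound]: 1, c [bound]: 1
left-to-right use order: b, e, n, a, c, d
typing: the term checks, with type T2 -> T3
per-discipline verdicts: ordered ✓; linear ✓; affine ✓; relevant ✓; unrestricted ✓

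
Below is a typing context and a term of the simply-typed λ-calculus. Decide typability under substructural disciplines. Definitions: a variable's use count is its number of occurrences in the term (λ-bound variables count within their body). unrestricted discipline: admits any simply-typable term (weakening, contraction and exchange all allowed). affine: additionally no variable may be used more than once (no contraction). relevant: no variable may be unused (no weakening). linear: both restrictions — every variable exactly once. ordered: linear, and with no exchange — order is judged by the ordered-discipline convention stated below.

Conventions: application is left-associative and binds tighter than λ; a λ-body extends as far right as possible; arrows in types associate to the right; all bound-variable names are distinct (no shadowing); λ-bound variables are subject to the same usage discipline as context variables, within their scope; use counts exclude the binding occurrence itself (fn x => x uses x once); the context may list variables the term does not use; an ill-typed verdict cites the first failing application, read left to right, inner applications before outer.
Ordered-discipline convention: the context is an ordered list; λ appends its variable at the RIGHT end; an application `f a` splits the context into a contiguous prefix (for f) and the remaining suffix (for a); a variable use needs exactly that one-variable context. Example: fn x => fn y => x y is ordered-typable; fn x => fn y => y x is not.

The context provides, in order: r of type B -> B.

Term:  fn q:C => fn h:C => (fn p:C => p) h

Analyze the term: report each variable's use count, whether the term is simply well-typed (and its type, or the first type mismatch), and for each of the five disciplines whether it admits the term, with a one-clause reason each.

use counts: r=0; q (bound)=0; h (bound)=1; p (bound)=1
uses in reading order: p, h
typing: well-typed — term : C -> C -> C
ordered ✗ (r, q left unused)
linear ✗ (r, q left unused)
affine ✓ (r, q, h, p: no repeats, contraction unneeded)
relevant ✗ (r, q left unused)
unrestricted ✓ (well-typed at C -> C -> C; no restrictions here)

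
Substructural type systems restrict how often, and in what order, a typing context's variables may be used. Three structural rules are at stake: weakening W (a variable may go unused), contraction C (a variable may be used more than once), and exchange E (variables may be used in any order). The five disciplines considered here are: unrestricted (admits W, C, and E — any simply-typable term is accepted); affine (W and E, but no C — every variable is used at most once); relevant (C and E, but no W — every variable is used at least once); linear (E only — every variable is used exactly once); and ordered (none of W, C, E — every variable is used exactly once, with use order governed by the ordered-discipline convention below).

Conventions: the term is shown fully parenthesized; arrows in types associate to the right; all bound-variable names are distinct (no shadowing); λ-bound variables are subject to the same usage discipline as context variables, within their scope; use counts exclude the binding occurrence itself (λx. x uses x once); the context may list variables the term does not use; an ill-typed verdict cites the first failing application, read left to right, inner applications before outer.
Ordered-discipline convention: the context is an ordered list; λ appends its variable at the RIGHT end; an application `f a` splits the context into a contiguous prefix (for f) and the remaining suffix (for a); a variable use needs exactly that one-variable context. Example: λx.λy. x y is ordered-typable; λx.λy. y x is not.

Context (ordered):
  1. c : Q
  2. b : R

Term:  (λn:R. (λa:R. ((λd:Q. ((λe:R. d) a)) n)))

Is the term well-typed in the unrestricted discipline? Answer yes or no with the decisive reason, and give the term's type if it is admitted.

no — fails simple typing
use counts: c: 0; b: 0; n (λ-bound): 1; a (λ-bound): 1; d (λ-bound): 1; e (λ-bound): 0
left-to-right use order: d, a, n
typing: ill-typed: argument of type R where Q is required
across the five disciplines: ordered ✗, linear ✗, affine ✗, relevant ✗, unrestricted ✗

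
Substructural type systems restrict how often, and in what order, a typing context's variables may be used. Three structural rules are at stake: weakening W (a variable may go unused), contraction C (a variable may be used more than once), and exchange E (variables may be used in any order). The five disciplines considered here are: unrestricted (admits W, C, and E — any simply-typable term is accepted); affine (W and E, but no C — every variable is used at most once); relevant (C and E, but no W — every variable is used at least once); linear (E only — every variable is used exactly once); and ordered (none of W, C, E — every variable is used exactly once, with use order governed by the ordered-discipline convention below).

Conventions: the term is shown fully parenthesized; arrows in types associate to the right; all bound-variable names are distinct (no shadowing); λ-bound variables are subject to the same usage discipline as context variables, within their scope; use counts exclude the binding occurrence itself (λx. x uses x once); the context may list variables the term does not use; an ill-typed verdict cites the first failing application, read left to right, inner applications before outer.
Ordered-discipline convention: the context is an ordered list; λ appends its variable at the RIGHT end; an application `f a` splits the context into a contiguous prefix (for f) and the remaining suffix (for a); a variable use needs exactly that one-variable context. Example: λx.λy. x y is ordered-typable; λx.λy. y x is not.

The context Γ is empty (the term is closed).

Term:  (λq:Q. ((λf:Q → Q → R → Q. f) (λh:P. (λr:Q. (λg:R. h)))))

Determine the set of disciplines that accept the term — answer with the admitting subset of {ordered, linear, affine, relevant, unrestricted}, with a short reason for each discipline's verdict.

admitted in: none
variable uses: q [bound] ×0; f [bound] ×1; h [bound] ×1; r [bound] ×0; g [bound] ×0
order of uses: f, h
typing: ill-typed: argument of type P → Q → R → P where Q → Q → R → Q is required
ordered ✗ (not simply typable)
linear ✗ (fails simple typing)
affine ✗ (a type mismatch blocks all five)
relevant ✗ (the type mismatch rejects it)
unrestricted ✗ (not simply typable)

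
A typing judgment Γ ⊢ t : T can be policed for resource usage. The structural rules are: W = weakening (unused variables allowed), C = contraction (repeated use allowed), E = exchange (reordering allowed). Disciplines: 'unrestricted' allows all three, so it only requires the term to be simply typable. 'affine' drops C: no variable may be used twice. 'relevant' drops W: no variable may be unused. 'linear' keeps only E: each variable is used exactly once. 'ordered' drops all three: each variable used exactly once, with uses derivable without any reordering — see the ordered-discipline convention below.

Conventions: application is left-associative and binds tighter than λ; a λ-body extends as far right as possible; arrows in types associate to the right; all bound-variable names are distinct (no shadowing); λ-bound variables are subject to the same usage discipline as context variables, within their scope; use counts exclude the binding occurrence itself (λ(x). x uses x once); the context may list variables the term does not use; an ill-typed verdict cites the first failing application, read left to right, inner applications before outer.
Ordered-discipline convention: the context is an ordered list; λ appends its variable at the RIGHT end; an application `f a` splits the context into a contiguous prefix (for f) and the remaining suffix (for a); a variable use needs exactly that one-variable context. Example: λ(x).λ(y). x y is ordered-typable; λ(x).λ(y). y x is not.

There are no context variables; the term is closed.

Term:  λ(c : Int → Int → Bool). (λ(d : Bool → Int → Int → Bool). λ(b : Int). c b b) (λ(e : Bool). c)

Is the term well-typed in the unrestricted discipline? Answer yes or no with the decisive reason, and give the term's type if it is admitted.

yes — well-typed at (Int → Int → Bool) → Int → Bool; no restrictions here; term : (Int → Int → Bool) → Int → Bool
usage: c (λ-bound) ×2, d (λ-bound) ×0, b (λ-bound) ×2, e (λ-bound) ×0
use order (left to right): c, b, b, c
typing: ✓ — (Int → Int → Bool) → Int → Bool
per-discipline verdicts: ordered ✗; linear ✗; affine ✗; relevant ✗; unrestricted ✓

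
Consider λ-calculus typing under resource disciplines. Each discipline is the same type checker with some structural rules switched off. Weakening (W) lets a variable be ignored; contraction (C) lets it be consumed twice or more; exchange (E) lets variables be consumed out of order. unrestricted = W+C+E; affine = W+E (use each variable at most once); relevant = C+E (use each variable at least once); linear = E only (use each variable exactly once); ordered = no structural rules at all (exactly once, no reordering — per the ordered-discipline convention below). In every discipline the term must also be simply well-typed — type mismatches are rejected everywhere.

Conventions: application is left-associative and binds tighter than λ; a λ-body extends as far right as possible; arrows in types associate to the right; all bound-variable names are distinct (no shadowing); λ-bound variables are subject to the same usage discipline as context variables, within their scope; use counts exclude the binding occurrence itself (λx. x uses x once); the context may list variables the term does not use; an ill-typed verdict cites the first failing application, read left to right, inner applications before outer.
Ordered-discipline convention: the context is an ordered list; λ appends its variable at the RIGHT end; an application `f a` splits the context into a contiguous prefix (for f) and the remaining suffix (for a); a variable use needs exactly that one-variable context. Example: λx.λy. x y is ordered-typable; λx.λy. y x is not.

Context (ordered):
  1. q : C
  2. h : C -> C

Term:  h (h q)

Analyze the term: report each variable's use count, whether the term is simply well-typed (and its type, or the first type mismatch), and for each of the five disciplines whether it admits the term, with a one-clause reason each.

usage: q: 1×; h: 2×
use order (left to right): h, h, q
typing: well-typed — term : C
ordered: ✗, h ×2 used more than once (contraction)
linear: ✗, h ×2 used more than once (contraction)
affine: ✗, h ×2 used more than once (contraction)
relevant: ✓, at least one use each (q, h)
unrestricted: ✓, well-typed at C; no restrictions here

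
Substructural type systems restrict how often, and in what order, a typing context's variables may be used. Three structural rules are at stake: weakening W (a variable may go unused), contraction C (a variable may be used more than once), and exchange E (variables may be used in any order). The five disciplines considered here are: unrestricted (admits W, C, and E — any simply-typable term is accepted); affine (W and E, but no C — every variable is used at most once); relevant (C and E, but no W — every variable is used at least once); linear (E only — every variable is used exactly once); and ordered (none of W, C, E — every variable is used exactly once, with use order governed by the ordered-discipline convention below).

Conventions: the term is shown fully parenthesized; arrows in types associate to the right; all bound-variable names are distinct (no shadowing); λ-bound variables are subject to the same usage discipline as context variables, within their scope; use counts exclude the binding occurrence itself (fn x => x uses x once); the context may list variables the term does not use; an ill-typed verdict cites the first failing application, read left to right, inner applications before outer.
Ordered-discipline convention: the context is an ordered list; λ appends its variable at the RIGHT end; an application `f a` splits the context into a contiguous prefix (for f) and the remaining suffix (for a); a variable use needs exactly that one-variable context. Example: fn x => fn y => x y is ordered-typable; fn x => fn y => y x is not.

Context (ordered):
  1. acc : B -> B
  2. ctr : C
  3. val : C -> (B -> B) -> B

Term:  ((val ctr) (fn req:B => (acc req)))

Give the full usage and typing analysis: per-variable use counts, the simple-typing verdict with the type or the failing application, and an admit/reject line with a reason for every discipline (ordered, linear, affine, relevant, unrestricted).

usage: acc=1, ctr=1, val=1, req (λ-bound)=1
uses in reading order: val, ctr, acc, req
typing: the term checks, with type B
ordered: ✗, no ordered split (uses run val, ctr, acc, req)
linear: ✓, each of acc, ctr, val, req used exactly once
affine: ✓, at most one use each (acc, ctr, val, req)
relevant: ✓, at least one use each (acc, ctr, val, req)
unrestricted: ✓, type-checks (B) and nothing is barred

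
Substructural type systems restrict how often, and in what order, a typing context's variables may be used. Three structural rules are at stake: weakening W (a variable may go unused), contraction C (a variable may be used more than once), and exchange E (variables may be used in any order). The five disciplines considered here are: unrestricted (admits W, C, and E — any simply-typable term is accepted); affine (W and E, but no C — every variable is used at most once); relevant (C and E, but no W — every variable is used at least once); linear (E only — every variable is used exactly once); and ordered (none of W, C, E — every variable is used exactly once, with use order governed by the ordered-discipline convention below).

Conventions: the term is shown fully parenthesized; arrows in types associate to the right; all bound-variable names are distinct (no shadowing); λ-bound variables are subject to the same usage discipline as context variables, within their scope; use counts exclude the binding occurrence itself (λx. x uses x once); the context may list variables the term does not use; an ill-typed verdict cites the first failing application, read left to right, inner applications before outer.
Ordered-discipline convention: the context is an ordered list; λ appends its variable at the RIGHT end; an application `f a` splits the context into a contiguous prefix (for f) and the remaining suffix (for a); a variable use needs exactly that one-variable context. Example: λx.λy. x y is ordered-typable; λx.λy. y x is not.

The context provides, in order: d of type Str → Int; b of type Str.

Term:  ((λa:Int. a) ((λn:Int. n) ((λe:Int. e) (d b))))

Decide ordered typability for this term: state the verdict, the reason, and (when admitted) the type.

yes — one use each (d, b, a, n, e); ordered split holds; term : Int
use counts: d: 1; b: 1; a [bound]: 1; n [bound]: 1; e [bound]: 1
uses in reading order: a, n, e, d, b
typing: well-typed at Int
all disciplines: ordered ✓ · linear ✓ · affine ✓ · relevant ✓ · unrestricted ✓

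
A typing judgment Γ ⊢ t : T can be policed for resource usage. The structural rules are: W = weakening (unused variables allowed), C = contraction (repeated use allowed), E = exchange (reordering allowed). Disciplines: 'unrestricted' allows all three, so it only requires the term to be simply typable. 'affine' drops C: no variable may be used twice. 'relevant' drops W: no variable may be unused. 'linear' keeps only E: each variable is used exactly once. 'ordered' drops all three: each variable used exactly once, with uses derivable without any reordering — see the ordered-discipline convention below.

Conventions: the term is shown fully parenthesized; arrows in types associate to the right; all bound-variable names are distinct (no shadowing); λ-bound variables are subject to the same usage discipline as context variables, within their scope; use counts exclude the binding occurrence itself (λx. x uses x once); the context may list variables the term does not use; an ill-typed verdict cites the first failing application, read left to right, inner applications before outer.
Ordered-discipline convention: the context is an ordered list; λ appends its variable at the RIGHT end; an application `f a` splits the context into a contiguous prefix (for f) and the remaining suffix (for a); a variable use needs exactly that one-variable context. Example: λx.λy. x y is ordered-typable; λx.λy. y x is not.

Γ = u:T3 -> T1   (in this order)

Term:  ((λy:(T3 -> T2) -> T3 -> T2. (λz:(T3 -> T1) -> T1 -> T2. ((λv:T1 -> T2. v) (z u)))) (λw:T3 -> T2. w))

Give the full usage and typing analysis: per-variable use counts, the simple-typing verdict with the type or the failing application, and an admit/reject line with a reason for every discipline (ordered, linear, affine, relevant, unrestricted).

usage: u: 1, y [bound]: 0, z [bound]: 1, v [bound]: 1, w [bound]: 1
order of uses: v, z, u, w
typing: well-typed at ((T3 -> T1) -> T1 -> T2) -> T1 -> T2
ordered ✗ (y left unused)
linear ✗ (y left unused)
affine ✓ (no duplicate uses among u, y, z, v, w)
relevant ✗ (y left unused)
unrestricted ✓ (simply typable at ((T3 -> T1) -> T1 -> T2) -> T1 -> T2; W, C, E all held)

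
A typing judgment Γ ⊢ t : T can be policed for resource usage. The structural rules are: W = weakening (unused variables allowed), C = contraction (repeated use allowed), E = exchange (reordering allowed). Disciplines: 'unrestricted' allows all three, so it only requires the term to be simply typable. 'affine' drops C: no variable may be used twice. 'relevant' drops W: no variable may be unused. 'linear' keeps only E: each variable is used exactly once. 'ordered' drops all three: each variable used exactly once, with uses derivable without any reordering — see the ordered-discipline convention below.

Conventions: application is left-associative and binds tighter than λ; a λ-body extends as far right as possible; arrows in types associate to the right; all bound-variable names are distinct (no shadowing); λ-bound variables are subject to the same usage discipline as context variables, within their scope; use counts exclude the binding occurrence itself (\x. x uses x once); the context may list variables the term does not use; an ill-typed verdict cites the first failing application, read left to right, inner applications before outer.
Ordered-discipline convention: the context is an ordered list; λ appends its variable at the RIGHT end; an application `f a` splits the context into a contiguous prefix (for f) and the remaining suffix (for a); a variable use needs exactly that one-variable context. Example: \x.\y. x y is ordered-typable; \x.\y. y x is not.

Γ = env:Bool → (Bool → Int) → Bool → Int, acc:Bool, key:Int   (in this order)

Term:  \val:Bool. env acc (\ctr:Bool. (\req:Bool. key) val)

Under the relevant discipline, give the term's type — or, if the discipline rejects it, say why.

not well-typed under relevant — ctr, req never used (weakening)
counts: env=1, acc=1, key=1, val [bound]=1, ctr [bound]=0, req [bound]=0
order of uses: env, acc, key, val
typing: the term checks, with type Bool → Bool → Int
all disciplines: ordered ✗ · linear ✗ · affine ✓ · relevant ✗ · unrestricted ✓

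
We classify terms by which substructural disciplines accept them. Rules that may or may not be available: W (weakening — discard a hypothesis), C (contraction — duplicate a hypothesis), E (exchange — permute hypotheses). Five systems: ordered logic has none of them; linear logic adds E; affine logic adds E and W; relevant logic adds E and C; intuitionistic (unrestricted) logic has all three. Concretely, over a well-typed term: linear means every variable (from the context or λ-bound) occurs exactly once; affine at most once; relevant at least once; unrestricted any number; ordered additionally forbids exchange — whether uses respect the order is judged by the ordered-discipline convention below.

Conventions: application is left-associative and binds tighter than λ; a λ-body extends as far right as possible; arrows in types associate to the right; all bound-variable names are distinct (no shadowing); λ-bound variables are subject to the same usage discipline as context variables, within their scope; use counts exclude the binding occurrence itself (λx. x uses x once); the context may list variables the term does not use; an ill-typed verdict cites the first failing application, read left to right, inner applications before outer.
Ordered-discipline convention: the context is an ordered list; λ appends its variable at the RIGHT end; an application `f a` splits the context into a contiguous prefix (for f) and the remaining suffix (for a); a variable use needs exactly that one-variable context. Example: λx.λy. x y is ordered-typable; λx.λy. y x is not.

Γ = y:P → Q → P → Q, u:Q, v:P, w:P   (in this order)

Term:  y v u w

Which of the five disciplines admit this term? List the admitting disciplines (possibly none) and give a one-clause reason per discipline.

admitted in: linear, affine, relevant, unrestricted
use counts: y ×1; u ×1; v ×1; w ×1
use order (left to right): y, v, u, w
typing: well-typed — term : Q
ordered ✗ (needs exchange: uses follow y, v, u, w)
linear ✓ (single use per variable (y, u, v, w))
affine ✓ (y, u, v, w: no repeats, contraction unneeded)
relevant ✓ (none of y, u, v, w goes unused)
unrestricted ✓ (typability at Q is all that's needed)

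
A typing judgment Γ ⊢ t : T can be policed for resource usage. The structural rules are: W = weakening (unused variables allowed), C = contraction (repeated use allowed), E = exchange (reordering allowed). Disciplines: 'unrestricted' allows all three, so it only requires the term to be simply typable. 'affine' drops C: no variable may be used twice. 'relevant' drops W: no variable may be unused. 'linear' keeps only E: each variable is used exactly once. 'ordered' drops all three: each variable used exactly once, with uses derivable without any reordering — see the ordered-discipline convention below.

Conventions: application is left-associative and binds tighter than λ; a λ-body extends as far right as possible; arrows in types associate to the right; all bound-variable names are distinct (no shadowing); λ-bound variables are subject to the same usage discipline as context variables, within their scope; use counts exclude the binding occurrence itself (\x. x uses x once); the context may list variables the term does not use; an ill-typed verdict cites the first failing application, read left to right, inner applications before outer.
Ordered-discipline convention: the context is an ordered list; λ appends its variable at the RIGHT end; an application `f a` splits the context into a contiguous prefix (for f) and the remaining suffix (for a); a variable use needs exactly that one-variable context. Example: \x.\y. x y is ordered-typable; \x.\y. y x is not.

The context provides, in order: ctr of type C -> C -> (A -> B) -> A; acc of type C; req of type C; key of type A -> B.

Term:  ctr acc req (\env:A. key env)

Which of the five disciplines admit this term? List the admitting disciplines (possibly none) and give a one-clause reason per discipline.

admitting disciplines: ordered, linear, affine, relevant, unrestricted
counts: ctr: 1; acc: 1; req: 1; key: 1; env (bound): 1
use order (left to right): ctr, acc, req, key, env
typing: well-typed — term : A
ordered: ✓, ctr, acc, req, key, env once each; derivable with no W/C/E
linear: ✓, single use per variable (ctr, acc, req, key, env)
affine: ✓, ctr, acc, req, key, env: no repeats, contraction unneeded
relevant: ✓, none of ctr, acc, req, key, env goes unused
unrestricted: ✓, type-checks (A) and nothing is barred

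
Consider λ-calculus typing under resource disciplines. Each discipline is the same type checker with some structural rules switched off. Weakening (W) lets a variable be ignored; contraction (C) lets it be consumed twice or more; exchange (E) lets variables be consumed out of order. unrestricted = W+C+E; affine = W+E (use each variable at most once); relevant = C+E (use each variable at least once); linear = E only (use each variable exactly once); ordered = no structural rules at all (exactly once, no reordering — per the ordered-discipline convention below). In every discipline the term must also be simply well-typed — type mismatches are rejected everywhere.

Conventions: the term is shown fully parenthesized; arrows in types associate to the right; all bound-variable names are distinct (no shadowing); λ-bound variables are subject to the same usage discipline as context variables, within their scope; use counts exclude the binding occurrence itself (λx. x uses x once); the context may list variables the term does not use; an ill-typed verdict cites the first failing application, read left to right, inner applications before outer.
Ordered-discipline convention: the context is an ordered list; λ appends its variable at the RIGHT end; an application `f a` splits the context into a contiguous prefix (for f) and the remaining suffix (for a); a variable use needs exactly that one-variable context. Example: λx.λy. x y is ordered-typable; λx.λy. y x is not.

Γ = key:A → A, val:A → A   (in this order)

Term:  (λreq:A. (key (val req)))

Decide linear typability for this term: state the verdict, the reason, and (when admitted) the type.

yes — exactly-once usage across key, val, req; term : A → A
use counts: key=1, val=1, req (bound)=1
left-to-right use order: key, val, req
typing: the term checks, with type A → A
all disciplines: ordered ✓ · linear ✓ · affine ✓ · relevant ✓ · unrestricted ✓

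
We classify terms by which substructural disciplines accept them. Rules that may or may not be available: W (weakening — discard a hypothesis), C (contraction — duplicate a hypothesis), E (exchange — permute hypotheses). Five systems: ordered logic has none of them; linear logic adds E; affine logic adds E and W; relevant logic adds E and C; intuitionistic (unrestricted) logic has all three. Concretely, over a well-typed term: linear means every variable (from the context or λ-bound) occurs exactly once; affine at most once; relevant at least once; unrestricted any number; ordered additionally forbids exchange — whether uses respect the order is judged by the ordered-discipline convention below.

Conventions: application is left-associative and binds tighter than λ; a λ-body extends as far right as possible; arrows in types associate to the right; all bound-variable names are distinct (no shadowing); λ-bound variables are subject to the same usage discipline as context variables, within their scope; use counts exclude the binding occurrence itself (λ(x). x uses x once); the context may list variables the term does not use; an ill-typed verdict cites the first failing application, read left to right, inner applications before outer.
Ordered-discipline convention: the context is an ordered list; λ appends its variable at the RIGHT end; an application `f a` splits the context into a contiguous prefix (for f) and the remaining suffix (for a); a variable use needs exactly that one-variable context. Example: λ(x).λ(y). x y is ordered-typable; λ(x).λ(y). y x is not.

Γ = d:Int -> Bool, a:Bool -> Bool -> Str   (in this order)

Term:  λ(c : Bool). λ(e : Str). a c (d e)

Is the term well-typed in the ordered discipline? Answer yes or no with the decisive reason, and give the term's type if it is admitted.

no — fails simple typing
variable uses: d: 1, a: 1, c (λ-bound): 1, e (λ-bound): 1
uses in reading order: a, c, d, e
typing: ill-typed: a function awaiting Int gets Str
per-discipline verdicts: ordered ✗; linear ✗; affine ✗; relevant ✗; unrestricted ✗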